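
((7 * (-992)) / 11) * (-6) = 3787.64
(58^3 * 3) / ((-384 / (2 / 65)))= -24389 / 520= -46.90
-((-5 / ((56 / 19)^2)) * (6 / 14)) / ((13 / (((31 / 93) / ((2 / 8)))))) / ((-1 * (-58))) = 1805 / 4137952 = 0.00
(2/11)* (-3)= -6/11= -0.55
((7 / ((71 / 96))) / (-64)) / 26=-21 / 3692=-0.01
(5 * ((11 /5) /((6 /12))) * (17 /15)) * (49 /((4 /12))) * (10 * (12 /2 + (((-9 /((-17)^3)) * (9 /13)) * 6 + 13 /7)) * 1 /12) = 270747169 /11271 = 24021.57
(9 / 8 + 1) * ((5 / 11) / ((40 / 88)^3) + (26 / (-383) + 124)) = 20960881 / 76600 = 273.64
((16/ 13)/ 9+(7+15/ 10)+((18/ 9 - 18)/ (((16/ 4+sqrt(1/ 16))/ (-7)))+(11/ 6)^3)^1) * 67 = 2757.17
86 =86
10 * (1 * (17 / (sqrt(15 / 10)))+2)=20+170 * sqrt(6) / 3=158.80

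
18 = 18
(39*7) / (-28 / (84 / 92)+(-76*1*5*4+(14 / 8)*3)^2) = 0.00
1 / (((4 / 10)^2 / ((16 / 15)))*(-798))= -10 / 1197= -0.01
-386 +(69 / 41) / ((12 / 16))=-15734 / 41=-383.76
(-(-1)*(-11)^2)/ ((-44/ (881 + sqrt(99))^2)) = -2134715-29073*sqrt(11)/ 2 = -2182927.12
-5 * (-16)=80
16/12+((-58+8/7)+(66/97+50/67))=-54.10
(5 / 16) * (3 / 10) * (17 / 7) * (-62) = -1581 / 112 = -14.12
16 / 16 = 1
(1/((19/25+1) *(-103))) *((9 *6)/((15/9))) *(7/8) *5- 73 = -1337519/18128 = -73.78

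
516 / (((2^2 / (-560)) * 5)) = -14448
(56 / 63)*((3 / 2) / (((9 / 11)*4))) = 11 / 27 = 0.41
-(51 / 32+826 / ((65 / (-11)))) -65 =152237 / 2080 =73.19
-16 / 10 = -8 / 5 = -1.60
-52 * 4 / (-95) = 208 / 95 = 2.19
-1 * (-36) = 36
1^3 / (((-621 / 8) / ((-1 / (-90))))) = -4 / 27945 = -0.00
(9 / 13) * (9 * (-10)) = -810 / 13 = -62.31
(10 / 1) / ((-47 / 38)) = -380 / 47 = -8.09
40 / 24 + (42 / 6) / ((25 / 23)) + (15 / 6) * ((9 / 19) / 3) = 24229 / 2850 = 8.50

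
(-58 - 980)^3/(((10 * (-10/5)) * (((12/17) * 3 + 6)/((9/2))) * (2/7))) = 49908014163/460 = 108495682.96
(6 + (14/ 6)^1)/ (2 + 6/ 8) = 100/ 33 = 3.03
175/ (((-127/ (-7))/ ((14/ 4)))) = 8575/ 254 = 33.76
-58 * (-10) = 580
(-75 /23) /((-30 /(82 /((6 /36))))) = 1230 /23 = 53.48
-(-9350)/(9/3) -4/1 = 9338/3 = 3112.67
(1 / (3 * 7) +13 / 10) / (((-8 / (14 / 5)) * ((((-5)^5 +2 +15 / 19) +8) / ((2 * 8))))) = 5377 / 2218875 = 0.00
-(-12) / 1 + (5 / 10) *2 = 13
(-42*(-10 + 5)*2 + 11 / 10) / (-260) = -4211 / 2600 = -1.62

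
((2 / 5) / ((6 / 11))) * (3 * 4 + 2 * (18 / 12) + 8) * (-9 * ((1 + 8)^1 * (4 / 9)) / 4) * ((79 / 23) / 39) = -869 / 65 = -13.37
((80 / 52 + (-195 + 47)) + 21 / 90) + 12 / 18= -145.56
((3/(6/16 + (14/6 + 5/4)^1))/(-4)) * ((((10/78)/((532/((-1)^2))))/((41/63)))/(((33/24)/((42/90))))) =-252/10582715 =-0.00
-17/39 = -0.44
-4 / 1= -4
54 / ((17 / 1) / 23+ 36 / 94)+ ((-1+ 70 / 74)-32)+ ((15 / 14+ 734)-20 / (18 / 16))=4147173619 / 5655006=733.36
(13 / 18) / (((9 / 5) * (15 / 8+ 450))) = 52 / 58563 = 0.00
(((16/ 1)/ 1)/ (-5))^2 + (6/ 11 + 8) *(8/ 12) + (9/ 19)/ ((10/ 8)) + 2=287102/ 15675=18.32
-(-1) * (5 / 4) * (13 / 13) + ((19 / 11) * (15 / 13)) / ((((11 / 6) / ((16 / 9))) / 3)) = 44345 / 6292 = 7.05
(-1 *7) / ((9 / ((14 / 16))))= -49 / 72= -0.68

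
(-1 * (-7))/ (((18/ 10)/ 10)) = 350/ 9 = 38.89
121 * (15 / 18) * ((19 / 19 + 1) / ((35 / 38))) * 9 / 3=4598 / 7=656.86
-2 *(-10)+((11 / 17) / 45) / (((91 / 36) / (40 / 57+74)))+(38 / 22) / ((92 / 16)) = 2311836776 / 111546435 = 20.73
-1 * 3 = -3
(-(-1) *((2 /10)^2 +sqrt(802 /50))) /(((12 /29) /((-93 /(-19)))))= 899 /1900 +899 *sqrt(401) /380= 47.85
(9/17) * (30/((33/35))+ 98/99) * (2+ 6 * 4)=84448/187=451.59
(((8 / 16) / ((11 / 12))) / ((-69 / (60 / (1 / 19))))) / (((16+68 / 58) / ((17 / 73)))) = -187340 / 1532927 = -0.12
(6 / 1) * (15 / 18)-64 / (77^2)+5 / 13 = 5.37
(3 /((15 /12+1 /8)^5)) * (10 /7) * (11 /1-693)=-594.69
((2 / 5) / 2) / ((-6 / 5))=-1 / 6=-0.17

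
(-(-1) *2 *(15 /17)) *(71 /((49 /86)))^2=1118497080 /40817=27402.73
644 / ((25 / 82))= 52808 / 25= 2112.32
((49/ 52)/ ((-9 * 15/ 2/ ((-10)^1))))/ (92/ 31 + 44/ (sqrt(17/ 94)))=-84847/ 2190525012 + 73997 * sqrt(1598)/ 2190525012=0.00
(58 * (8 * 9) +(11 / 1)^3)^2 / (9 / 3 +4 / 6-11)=-90981147 / 22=-4135506.68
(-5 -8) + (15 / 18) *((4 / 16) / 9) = -2803 / 216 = -12.98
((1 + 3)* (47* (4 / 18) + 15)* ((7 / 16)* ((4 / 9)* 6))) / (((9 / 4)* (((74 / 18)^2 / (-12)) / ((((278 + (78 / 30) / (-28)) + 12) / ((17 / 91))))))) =-6766339944 / 116365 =-58147.55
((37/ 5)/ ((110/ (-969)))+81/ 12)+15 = -47781/ 1100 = -43.44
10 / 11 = 0.91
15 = 15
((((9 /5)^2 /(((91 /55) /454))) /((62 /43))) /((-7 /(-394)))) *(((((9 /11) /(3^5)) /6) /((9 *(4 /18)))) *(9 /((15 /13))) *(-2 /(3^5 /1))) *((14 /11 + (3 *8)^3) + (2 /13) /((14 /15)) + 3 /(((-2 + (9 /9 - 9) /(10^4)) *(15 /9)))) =-66551666089704421 /7700706488475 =-8642.28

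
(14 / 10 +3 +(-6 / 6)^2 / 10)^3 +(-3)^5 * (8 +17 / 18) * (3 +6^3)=-3807243 / 8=-475905.38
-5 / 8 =-0.62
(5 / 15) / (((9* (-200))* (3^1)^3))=-1 / 145800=-0.00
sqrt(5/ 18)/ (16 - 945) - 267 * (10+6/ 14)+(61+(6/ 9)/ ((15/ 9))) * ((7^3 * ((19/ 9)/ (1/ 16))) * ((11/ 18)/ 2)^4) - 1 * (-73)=115387686553/ 33067440 - sqrt(10)/ 5574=3489.46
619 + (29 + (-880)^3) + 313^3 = -650807055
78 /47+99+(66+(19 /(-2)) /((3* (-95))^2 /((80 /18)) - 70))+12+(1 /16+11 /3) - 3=58942505689 /328575120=179.39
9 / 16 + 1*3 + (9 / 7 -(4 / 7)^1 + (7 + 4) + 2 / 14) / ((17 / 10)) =20063 / 1904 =10.54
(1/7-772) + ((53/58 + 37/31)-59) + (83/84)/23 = -1439354393/1736868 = -828.71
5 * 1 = 5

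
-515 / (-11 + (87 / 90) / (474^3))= 1645369750800 / 35143819891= 46.82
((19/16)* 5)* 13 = 1235/16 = 77.19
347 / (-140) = -347 / 140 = -2.48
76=76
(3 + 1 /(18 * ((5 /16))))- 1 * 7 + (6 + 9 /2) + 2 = 781 /90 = 8.68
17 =17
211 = 211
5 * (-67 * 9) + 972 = -2043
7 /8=0.88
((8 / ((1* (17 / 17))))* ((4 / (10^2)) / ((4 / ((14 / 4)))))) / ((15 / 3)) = 7 / 125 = 0.06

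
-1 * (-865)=865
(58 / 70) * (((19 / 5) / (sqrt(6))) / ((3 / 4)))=1102 * sqrt(6) / 1575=1.71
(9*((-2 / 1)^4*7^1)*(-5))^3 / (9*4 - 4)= -4000752000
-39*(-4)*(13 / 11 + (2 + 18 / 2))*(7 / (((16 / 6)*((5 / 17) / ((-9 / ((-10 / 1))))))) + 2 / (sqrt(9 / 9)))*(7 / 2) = 73401783 / 1100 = 66728.89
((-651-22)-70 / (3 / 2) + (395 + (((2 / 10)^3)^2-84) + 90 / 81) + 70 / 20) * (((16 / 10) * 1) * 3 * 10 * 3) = -909124856 / 15625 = -58183.99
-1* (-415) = 415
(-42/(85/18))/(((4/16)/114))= -4055.72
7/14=1/2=0.50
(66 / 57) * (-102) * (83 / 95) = -186252 / 1805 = -103.19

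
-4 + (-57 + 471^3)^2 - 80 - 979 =10917544453597853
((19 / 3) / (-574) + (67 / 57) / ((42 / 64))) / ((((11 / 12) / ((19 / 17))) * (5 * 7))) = 69890 / 1127049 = 0.06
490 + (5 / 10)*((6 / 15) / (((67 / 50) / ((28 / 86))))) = 1411830 / 2881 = 490.05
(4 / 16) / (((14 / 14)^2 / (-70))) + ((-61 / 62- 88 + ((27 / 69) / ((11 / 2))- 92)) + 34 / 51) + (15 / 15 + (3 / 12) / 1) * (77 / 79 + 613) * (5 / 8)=2096133803 / 7435164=281.92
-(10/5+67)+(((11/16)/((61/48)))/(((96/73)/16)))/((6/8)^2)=-31457/549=-57.30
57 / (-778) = -57 / 778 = -0.07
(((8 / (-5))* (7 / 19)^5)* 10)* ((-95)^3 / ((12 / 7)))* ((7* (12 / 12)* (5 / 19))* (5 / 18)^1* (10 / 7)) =39704.86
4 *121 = 484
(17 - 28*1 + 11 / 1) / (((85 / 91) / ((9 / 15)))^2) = 0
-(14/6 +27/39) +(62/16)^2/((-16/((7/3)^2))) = -974653/119808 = -8.14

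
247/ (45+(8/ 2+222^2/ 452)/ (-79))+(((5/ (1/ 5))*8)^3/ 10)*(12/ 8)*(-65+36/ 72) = -30104108595031/ 388942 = -77399994.33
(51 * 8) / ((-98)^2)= 102 / 2401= 0.04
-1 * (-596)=596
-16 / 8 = -2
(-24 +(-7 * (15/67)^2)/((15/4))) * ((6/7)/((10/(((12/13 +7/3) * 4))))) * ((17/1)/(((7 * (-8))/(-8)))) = -934035216/14297465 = -65.33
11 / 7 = 1.57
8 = 8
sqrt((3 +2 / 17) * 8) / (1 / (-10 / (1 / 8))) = -160 * sqrt(1802) / 17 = -399.53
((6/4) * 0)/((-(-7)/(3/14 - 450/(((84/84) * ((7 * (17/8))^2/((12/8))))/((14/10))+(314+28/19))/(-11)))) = 0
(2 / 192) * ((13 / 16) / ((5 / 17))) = 221 / 7680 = 0.03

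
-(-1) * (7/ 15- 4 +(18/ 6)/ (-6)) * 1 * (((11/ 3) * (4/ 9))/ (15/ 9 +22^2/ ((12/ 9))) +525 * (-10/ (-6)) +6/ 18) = -260711924/ 73845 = -3530.53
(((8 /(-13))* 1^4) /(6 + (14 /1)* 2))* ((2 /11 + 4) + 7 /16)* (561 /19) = -2.47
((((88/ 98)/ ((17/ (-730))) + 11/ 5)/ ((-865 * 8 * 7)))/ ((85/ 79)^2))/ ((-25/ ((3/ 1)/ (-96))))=945118317/ 1166130028000000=0.00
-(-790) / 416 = 395 / 208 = 1.90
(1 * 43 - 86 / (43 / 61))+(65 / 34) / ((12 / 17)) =-1831 / 24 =-76.29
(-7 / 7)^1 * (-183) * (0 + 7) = 1281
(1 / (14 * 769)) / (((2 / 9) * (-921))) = -3 / 6610324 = -0.00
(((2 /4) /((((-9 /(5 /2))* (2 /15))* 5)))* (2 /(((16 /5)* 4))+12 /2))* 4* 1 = -5.13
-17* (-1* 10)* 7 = 1190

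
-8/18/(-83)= 4/747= 0.01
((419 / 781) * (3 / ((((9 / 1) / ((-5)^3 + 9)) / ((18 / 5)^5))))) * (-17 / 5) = 520429857408 / 12203125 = 42647.26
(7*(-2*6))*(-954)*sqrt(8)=160272*sqrt(2)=226658.84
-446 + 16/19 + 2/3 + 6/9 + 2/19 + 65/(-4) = -104873/228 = -459.97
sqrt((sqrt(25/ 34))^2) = 5 *sqrt(34)/ 34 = 0.86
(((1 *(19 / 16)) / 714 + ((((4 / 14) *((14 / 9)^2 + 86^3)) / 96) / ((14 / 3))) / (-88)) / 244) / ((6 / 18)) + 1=3644529907 / 3863414016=0.94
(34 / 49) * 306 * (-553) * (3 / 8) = -616437 / 14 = -44031.21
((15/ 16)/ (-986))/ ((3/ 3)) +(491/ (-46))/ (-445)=3719483/ 161467360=0.02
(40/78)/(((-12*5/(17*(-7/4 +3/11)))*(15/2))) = 17/594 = 0.03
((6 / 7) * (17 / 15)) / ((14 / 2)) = 34 / 245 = 0.14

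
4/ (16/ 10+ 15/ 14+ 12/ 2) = 280/ 607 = 0.46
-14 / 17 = -0.82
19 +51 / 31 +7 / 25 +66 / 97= 1624199 / 75175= 21.61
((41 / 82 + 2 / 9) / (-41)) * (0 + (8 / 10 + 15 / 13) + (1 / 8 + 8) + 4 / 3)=-17803 / 88560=-0.20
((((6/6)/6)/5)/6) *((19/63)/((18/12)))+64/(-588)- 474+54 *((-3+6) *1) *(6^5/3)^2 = 129594679921753/119070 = 1088390693.89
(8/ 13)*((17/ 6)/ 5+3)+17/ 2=4171/ 390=10.69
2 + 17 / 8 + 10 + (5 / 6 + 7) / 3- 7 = 701 / 72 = 9.74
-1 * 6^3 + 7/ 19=-4097/ 19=-215.63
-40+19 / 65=-2581 / 65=-39.71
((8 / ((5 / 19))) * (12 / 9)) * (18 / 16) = 228 / 5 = 45.60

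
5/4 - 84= -331/4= -82.75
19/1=19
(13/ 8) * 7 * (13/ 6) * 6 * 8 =1183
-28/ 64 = -7/ 16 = -0.44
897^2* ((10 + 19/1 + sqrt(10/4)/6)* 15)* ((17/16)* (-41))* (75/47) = -18296506931625/752 - 210304677375* sqrt(10)/3008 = -24551552363.56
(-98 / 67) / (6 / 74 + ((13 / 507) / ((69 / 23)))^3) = -2903724369 / 160963346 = -18.04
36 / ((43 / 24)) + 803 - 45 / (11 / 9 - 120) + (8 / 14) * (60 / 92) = 823.84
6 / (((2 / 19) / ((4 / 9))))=76 / 3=25.33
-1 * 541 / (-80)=541 / 80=6.76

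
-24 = -24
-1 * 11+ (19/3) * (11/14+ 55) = 14377/42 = 342.31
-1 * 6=-6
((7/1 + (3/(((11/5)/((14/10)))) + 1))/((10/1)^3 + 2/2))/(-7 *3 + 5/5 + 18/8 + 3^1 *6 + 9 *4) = 436/1596595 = 0.00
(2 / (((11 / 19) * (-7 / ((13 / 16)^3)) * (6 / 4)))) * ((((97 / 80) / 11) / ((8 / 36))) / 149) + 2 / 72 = 5059949963 / 186093895680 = 0.03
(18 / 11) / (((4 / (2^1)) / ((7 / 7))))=9 / 11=0.82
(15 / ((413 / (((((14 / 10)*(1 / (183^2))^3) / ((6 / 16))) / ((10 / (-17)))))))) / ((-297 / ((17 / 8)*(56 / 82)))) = 4046 / 134917678695610519335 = 0.00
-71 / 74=-0.96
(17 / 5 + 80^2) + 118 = 32607 / 5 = 6521.40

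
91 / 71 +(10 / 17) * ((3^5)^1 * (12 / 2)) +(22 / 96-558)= 17447885 / 57936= 301.16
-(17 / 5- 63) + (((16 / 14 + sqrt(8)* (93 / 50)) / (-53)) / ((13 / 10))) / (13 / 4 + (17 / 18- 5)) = 6696* sqrt(2) / 99905 + 41694766 / 699335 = 59.72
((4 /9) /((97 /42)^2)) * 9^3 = 571536 /9409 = 60.74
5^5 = 3125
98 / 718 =49 / 359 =0.14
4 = 4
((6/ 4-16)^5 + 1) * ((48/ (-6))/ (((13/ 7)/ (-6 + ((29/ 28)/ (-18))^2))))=-1157172649105/ 69888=-16557529.89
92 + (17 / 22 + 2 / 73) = 149037 / 1606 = 92.80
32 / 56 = 4 / 7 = 0.57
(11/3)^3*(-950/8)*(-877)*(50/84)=13861533125/4536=3055893.55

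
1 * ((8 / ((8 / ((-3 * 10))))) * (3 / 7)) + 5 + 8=1 / 7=0.14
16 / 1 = 16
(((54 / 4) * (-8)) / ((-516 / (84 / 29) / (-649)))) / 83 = -490644 / 103501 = -4.74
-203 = -203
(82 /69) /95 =82 /6555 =0.01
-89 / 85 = -1.05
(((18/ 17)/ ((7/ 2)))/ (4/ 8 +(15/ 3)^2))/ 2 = 12/ 2023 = 0.01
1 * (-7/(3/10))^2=4900/9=544.44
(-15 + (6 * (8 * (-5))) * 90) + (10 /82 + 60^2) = -738610 /41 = -18014.88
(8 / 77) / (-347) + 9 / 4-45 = -4568981 / 106876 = -42.75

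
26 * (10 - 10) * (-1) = 0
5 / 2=2.50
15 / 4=3.75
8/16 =1/2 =0.50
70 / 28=2.50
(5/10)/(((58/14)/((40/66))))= 70/957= 0.07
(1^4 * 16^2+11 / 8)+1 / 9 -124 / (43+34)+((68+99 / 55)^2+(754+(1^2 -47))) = 808857919 / 138600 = 5835.92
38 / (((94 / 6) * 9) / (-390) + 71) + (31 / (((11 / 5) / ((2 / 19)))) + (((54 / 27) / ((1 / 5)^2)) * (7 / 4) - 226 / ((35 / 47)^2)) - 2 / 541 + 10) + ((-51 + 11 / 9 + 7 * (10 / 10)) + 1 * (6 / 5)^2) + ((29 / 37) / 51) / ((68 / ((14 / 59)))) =-168204637199253579938 / 481467584657959515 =-349.36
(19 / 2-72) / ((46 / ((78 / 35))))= -975 / 322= -3.03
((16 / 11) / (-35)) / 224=-1 / 5390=-0.00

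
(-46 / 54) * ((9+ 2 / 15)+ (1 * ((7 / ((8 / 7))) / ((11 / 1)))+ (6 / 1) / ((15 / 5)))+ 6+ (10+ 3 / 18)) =-281911 / 11880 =-23.73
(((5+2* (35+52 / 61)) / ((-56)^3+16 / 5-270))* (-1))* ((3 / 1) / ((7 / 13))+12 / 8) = 772035 / 250339852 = 0.00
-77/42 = -11/6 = -1.83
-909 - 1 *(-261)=-648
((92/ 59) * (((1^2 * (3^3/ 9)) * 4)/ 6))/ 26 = 92/ 767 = 0.12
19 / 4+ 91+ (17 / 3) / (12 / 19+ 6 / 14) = 171053 / 1692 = 101.10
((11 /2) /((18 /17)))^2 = 34969 /1296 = 26.98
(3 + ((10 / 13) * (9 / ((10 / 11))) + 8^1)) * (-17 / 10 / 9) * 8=-28.13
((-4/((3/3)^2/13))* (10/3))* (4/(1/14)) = -29120/3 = -9706.67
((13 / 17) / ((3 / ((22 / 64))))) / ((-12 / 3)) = -143 / 6528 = -0.02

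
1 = 1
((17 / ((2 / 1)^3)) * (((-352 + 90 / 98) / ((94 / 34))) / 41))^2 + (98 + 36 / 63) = 80962821522409 / 570604987456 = 141.89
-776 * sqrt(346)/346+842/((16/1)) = 421/8- 388 * sqrt(346)/173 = 10.91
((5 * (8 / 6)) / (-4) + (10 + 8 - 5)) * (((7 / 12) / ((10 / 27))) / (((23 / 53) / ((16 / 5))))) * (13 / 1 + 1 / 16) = 3954489 / 2300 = 1719.34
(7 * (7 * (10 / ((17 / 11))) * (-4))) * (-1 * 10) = 215600 / 17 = 12682.35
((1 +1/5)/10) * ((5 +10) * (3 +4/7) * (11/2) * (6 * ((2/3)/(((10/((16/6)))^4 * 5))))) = 5632/39375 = 0.14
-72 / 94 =-36 / 47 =-0.77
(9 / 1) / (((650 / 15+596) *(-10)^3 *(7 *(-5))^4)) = -27 / 2878198750000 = -0.00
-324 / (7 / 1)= -324 / 7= -46.29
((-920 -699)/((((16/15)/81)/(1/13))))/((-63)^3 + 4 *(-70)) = 1967085/52068016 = 0.04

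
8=8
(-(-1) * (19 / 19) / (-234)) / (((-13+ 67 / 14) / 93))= 0.05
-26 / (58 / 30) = -13.45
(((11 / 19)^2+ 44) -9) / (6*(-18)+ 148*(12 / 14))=7441 / 3971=1.87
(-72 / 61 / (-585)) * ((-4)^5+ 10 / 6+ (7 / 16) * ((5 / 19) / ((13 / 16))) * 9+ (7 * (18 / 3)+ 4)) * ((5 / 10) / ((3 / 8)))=-23120576 / 8814195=-2.62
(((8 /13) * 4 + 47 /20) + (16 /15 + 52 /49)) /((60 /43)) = 4.97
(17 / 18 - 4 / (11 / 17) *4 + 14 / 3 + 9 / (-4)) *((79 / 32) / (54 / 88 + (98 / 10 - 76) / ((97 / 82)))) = 0.95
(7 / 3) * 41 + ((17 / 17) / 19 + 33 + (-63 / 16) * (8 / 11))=125.86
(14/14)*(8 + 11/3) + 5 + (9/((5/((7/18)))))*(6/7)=259/15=17.27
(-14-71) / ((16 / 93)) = -7905 / 16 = -494.06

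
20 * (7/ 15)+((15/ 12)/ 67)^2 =2011147/ 215472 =9.33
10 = 10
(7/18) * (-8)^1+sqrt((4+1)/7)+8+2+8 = sqrt(35)/7+134/9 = 15.73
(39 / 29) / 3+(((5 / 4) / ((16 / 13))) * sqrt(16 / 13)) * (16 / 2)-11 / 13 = -150 / 377+5 * sqrt(13) / 2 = 8.62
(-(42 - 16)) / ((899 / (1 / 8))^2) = -13 / 25862432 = -0.00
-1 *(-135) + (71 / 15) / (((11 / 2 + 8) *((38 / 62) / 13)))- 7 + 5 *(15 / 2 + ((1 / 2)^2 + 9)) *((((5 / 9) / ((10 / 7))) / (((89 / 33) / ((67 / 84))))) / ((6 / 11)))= 6710307281 / 43830720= 153.10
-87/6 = -29/2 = -14.50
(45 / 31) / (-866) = -45 / 26846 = -0.00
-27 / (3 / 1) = -9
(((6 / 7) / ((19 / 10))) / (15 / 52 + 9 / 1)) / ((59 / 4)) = 4160 / 1263367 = 0.00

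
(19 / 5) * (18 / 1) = 342 / 5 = 68.40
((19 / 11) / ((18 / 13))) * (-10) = -1235 / 99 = -12.47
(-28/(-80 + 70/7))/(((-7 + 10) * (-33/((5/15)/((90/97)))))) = -97/66825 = -0.00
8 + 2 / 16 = 65 / 8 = 8.12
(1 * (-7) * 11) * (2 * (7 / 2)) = -539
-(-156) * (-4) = -624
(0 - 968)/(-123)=968/123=7.87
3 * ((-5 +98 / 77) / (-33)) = 41 / 121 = 0.34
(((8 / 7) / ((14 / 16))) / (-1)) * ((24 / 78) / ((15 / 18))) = -1536 / 3185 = -0.48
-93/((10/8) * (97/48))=-17856/485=-36.82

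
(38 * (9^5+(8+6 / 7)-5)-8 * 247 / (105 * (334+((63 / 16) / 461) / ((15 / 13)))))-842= 2243166.52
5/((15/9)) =3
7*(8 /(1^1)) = 56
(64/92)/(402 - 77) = 0.00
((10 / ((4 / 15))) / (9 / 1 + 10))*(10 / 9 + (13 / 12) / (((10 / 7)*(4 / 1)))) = 2.57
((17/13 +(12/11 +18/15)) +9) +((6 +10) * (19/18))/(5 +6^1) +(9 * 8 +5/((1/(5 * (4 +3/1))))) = 1680397/6435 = 261.13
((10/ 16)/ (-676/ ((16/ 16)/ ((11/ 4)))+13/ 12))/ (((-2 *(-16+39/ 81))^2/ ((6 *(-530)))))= 1738665/ 1565652998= 0.00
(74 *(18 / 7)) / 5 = 1332 / 35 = 38.06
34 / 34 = 1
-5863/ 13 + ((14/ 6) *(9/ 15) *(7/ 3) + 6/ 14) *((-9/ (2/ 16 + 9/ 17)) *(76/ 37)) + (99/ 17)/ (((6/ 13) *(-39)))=-2177645511/ 3918670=-555.71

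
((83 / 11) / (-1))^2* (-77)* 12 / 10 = -289338 / 55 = -5260.69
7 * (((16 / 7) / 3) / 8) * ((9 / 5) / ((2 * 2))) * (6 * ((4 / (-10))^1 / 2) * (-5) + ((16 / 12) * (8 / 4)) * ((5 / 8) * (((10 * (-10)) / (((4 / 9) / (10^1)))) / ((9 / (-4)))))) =2509 / 5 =501.80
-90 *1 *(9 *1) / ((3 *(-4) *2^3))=135 / 16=8.44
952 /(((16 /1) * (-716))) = -119 /1432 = -0.08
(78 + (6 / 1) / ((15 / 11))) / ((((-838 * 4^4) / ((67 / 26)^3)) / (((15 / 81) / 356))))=-30978589 / 9060617539584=-0.00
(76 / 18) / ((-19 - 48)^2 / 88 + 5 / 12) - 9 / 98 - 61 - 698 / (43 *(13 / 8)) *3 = -203000510591 / 2231325642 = -90.98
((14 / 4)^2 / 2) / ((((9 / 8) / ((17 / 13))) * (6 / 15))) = 4165 / 234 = 17.80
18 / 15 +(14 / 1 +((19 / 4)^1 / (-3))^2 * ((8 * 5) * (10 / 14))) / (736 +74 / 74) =611117 / 464310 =1.32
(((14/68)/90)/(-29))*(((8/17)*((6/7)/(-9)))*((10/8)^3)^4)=48828125/949116469248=0.00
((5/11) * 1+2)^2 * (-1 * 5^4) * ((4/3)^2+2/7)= -6581250/847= -7770.07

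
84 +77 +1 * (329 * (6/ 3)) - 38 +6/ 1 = 787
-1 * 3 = -3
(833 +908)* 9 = 15669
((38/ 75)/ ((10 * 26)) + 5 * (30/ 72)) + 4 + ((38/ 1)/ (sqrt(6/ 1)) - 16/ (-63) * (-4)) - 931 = -379168577/ 409500 + 19 * sqrt(6)/ 3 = -910.42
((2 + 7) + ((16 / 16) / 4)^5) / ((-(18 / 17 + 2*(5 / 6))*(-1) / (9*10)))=297.23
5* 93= 465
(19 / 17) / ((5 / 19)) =361 / 85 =4.25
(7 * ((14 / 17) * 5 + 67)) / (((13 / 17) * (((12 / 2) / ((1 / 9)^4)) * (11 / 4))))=434 / 72171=0.01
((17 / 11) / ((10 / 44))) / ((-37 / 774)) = -26316 / 185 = -142.25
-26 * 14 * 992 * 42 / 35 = -2166528 / 5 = -433305.60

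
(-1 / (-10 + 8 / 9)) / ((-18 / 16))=-4 / 41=-0.10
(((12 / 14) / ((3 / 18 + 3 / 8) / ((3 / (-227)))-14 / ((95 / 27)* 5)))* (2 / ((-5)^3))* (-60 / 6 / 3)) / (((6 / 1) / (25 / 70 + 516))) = -6592848 / 70018109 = -0.09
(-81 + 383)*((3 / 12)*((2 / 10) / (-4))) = -151 / 40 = -3.78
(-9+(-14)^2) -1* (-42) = 229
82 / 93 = 0.88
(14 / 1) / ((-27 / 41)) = -574 / 27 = -21.26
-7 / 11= -0.64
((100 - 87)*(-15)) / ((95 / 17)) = -663 / 19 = -34.89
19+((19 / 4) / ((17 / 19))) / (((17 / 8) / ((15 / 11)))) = 71231 / 3179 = 22.41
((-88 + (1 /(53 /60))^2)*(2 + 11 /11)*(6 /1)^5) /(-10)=202296.70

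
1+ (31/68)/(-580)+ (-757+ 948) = 7572449/39440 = 192.00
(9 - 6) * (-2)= -6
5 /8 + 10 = 85 /8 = 10.62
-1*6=-6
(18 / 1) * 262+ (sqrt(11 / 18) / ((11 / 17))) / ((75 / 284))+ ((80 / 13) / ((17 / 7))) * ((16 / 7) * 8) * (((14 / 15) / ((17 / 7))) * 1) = 2414 * sqrt(22) / 2475+ 53354740 / 11271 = 4738.38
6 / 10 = 3 / 5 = 0.60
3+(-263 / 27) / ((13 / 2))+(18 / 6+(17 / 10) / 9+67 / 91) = 133331 / 24570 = 5.43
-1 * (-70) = 70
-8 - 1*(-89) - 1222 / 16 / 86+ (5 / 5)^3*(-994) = -628755 / 688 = -913.89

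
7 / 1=7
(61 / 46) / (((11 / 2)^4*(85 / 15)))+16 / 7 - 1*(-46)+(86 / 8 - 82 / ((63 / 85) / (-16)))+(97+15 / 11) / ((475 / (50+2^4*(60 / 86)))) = 1550596373482817 / 841864234860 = 1841.86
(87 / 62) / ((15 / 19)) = 551 / 310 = 1.78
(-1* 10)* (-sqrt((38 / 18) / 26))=5* sqrt(494) / 39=2.85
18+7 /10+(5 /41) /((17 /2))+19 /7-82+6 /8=-59.82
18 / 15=1.20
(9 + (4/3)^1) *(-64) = -661.33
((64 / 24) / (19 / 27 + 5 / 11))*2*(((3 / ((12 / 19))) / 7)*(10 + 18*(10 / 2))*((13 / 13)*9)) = 846450 / 301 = 2812.13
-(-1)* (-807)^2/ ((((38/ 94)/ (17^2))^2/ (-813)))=-97685255424962493/ 361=-270596275415408.57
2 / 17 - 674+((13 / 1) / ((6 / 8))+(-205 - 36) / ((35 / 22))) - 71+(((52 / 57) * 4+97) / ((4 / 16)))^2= 311634058489 / 1933155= 161204.90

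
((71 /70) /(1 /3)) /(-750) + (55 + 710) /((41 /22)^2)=6479430649 /29417500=220.26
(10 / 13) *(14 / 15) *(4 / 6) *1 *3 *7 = 392 / 39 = 10.05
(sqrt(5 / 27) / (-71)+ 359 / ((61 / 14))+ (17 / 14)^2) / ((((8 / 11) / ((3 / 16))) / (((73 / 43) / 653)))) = 2415564525 / 42971203072-803*sqrt(15) / 765545856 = 0.06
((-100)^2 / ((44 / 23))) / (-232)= -14375 / 638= -22.53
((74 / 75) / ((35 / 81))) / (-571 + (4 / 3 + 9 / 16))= -95904 / 23902375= -0.00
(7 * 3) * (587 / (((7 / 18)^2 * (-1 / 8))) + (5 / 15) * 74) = -4560886 / 7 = -651555.14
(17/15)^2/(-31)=-289/6975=-0.04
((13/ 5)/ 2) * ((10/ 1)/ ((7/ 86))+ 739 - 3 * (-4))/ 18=26507/ 420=63.11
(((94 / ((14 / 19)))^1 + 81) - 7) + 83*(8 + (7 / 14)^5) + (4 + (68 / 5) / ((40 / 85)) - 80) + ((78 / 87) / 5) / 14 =821.08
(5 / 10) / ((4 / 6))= 3 / 4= 0.75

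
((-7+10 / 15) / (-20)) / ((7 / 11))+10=4409 / 420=10.50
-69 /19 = -3.63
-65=-65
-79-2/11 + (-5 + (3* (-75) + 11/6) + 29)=-18371/66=-278.35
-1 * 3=-3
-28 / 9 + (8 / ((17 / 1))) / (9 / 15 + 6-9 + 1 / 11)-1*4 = -142136 / 19431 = -7.31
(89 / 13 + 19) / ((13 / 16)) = 5376 / 169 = 31.81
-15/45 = -1/3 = -0.33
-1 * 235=-235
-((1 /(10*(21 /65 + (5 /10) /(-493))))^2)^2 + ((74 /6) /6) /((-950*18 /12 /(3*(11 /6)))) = -160430644536202296827 /9311942819204947059300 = -0.02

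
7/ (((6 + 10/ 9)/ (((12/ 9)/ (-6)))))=-7/ 32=-0.22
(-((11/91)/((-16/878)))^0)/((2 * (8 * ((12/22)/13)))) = -143/96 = -1.49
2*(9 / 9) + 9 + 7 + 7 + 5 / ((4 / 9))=145 / 4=36.25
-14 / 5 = -2.80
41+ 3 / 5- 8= 168 / 5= 33.60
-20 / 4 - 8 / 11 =-63 / 11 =-5.73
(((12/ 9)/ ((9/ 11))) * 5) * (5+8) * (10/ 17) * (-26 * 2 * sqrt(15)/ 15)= -297440 * sqrt(15)/ 1377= -836.59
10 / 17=0.59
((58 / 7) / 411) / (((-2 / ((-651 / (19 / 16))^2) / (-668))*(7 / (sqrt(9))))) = 42892397568 / 49457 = 867266.47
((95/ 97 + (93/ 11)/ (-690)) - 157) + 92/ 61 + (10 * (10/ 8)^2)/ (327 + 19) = -3200582897343/ 20718493840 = -154.48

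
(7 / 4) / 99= 7 / 396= 0.02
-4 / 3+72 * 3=644 / 3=214.67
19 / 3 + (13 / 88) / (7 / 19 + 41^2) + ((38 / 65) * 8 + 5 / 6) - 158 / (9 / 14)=-384723361177 / 1644580080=-233.93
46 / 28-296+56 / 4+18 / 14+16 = -3683 / 14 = -263.07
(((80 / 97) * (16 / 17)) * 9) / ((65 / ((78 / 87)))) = 4608 / 47821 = 0.10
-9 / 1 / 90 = -1 / 10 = -0.10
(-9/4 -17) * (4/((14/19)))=-209/2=-104.50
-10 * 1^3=-10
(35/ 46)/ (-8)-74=-27267/ 368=-74.10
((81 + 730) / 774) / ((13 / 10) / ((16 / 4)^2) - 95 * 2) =-64880 / 11759769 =-0.01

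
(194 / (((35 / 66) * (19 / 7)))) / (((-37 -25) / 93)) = -19206 / 95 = -202.17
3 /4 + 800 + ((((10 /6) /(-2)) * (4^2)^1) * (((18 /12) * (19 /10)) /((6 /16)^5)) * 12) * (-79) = 1574172019 /324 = 4858555.61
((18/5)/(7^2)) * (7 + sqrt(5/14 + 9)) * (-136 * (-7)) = 1224 * sqrt(1834)/245 + 2448/5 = 703.55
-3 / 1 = -3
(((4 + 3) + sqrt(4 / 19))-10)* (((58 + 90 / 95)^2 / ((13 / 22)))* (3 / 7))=-35481600 / 4693 + 23654400* sqrt(19) / 89167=-6404.20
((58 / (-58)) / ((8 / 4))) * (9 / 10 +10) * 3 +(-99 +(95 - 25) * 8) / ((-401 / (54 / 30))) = -147723 / 8020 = -18.42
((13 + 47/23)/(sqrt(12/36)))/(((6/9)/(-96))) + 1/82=-3752.06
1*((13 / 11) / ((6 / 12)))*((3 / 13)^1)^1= 6 / 11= 0.55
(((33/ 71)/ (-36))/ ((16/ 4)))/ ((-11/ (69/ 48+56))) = 919/ 54528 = 0.02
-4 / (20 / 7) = -7 / 5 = -1.40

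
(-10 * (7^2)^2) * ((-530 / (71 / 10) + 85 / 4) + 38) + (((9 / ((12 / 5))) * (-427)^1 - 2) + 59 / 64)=1672650701 / 4544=368100.95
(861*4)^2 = 11861136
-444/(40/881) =-97791/10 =-9779.10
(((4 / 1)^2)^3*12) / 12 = 4096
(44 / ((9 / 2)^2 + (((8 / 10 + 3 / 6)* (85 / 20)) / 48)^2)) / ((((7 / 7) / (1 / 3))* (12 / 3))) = 0.18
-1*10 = -10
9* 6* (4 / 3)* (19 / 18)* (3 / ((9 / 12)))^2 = 1216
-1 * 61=-61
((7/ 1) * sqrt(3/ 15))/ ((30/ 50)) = 7 * sqrt(5)/ 3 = 5.22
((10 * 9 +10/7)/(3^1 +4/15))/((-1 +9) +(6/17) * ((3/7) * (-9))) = 4.22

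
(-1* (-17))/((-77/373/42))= -38046/11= -3458.73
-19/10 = -1.90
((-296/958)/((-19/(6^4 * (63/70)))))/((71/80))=13810176/646171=21.37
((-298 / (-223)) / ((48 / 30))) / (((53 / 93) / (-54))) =-1870695 / 23638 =-79.14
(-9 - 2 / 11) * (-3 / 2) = 303 / 22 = 13.77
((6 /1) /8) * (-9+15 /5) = -9 /2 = -4.50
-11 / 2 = -5.50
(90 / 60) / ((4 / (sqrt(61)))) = 3*sqrt(61) / 8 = 2.93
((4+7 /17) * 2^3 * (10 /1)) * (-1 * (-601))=3606000 /17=212117.65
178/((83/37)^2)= 243682/6889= 35.37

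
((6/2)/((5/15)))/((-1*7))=-9/7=-1.29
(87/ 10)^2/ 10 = 7569/ 1000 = 7.57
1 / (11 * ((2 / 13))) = 13 / 22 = 0.59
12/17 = 0.71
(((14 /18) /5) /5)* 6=0.19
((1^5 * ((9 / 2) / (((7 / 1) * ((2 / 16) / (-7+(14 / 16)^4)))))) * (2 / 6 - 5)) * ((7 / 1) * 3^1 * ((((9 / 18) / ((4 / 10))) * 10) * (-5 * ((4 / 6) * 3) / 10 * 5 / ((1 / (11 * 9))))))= -20481528375 / 1024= -20001492.55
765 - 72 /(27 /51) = 629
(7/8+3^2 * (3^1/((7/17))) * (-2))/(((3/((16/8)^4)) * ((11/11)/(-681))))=3311930/7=473132.86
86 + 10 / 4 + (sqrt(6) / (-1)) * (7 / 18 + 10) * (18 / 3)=177 / 2 - 187 * sqrt(6) / 3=-64.18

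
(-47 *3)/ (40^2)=-141/ 1600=-0.09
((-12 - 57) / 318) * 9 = -207 / 106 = -1.95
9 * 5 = 45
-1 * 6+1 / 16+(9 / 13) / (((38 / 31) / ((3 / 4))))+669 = 2622097 / 3952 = 663.49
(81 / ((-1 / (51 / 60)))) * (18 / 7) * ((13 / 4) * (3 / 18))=-53703 / 560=-95.90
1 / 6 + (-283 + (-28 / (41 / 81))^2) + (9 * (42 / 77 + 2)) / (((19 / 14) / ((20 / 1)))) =6565818143 / 2107974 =3114.75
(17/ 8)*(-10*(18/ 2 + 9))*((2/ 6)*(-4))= 510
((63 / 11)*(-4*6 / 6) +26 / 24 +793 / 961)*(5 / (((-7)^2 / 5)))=-66599125 / 6215748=-10.71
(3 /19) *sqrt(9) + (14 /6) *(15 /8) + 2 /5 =5.25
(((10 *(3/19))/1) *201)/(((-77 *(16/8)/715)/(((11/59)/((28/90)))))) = -97007625/109858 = -883.03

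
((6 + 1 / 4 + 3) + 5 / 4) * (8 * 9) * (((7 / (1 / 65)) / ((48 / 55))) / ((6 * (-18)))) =-175175 / 48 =-3649.48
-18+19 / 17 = -287 / 17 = -16.88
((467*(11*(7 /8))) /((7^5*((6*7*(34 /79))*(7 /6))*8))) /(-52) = -405823 /13312219648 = -0.00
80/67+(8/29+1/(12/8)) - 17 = -86639/5829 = -14.86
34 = 34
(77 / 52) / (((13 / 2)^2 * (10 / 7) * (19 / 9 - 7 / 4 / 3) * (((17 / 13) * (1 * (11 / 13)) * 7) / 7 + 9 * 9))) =441 / 2254850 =0.00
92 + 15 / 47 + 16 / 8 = 4433 / 47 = 94.32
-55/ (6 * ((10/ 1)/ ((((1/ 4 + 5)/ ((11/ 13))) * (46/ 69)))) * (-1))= 91/ 24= 3.79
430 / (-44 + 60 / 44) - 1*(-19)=8.91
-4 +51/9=5/3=1.67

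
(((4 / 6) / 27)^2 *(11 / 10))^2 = 484 / 1076168025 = 0.00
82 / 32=41 / 16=2.56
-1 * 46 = -46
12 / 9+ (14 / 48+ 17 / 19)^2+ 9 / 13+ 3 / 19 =9707317 / 2703168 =3.59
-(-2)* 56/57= 112/57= 1.96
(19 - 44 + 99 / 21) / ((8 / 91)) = -923 / 4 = -230.75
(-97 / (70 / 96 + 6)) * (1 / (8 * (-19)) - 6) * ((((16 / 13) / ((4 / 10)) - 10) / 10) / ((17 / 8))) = -38258352 / 1356277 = -28.21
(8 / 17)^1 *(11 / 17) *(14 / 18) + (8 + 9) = 44833 / 2601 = 17.24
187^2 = 34969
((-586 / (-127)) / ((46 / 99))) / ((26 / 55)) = 21.01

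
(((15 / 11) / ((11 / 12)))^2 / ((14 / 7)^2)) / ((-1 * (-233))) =8100 / 3411353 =0.00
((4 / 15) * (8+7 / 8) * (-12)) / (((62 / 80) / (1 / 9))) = -1136 / 279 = -4.07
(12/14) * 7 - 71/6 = -35/6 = -5.83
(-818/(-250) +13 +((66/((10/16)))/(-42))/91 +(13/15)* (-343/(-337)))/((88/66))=1378695613/107334500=12.84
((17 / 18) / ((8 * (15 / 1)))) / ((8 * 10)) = 17 / 172800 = 0.00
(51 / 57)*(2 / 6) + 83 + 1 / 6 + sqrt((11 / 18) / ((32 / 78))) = sqrt(858) / 24 + 9515 / 114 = 84.69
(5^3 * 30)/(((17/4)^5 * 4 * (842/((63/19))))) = 0.00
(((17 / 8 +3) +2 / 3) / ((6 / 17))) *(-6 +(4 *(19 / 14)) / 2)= -54349 / 1008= -53.92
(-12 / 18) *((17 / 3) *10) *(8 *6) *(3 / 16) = -340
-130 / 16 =-65 / 8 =-8.12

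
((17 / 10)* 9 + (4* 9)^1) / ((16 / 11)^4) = 7510833 / 655360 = 11.46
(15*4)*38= 2280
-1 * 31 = -31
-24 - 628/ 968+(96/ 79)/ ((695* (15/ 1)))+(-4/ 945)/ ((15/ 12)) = -24.65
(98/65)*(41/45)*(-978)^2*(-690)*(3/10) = -271976961.16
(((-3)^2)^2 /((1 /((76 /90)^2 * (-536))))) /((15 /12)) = -3095936 /125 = -24767.49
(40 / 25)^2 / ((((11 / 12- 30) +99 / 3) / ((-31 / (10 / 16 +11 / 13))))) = -825344 / 59925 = -13.77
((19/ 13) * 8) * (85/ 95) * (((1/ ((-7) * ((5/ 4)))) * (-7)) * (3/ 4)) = 408/ 65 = 6.28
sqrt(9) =3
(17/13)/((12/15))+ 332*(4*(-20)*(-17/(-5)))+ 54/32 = -18782541/208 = -90300.68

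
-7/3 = -2.33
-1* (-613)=613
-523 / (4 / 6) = -1569 / 2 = -784.50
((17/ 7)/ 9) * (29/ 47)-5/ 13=-8396/ 38493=-0.22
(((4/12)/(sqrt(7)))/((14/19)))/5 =19 * sqrt(7)/1470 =0.03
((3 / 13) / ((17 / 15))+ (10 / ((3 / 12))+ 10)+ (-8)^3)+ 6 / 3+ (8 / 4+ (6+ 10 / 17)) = -99717 / 221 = -451.21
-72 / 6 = -12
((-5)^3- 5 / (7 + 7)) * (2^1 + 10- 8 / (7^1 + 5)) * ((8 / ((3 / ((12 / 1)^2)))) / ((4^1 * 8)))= -119340 / 7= -17048.57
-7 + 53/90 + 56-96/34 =71551/1530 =46.77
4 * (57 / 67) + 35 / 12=5081 / 804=6.32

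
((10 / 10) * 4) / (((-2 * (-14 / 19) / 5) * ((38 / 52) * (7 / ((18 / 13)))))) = 180 / 49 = 3.67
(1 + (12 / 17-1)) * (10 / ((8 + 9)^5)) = 120 / 24137569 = 0.00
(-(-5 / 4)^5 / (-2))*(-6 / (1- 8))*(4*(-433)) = 2265.28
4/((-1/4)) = -16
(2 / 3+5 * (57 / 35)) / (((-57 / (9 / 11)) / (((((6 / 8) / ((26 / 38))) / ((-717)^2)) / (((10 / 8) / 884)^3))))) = -31458292736 / 329873775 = -95.36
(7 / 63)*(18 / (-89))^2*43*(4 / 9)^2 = 2752 / 71289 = 0.04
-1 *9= -9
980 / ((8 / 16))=1960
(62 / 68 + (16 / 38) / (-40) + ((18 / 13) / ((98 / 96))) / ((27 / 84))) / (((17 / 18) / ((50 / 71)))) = 3.82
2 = 2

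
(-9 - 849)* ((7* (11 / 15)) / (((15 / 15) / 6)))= -132132 / 5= -26426.40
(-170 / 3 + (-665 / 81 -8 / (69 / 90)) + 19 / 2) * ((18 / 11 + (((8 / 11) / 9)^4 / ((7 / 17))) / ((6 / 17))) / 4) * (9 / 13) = -404791376050955 / 21713696448444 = -18.64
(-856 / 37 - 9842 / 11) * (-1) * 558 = 208452060 / 407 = 512167.22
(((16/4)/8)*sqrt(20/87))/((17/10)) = 10*sqrt(435)/1479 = 0.14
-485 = -485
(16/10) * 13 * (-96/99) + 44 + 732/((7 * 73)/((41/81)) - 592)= 25.58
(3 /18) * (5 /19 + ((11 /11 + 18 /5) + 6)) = 172 /95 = 1.81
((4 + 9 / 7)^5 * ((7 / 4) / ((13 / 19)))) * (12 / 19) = 208031871 / 31213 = 6664.91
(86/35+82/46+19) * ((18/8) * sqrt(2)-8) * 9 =-1007.73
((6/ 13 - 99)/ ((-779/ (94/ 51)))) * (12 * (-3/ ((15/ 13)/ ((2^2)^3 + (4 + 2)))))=-6743184/ 13243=-509.19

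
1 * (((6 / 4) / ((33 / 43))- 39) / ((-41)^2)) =-815 / 36982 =-0.02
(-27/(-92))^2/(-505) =-729/4274320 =-0.00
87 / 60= 1.45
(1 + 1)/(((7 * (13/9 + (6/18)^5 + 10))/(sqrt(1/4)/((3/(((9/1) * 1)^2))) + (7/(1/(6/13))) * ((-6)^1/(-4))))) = 115911/253162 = 0.46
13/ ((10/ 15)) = 19.50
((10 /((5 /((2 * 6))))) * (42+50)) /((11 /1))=2208 /11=200.73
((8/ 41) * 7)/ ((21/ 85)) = 680/ 123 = 5.53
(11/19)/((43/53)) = 583/817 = 0.71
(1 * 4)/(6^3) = 1/54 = 0.02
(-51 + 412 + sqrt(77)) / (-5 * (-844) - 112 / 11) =11 * sqrt(77) / 46308 + 3971 / 46308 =0.09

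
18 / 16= 1.12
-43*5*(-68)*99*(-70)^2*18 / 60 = 2127648600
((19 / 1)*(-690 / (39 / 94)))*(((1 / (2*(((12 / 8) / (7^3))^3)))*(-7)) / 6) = 232070365568440 / 1053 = 220389710891.21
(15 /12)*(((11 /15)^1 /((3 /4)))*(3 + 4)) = 77 /9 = 8.56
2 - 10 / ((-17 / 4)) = 74 / 17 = 4.35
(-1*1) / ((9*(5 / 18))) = -0.40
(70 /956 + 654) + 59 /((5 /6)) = 1732447 /2390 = 724.87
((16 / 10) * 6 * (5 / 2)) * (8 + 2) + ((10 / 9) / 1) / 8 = 8645 / 36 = 240.14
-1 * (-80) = 80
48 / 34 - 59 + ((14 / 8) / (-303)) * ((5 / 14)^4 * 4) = -1627954481 / 28268688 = -57.59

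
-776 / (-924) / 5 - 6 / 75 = 508 / 5775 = 0.09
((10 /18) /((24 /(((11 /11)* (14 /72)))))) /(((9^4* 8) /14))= 245 /204073344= 0.00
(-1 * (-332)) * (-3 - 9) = -3984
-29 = -29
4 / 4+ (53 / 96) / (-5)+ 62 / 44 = 12137 / 5280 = 2.30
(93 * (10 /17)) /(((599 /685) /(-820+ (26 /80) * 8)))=-520724670 /10183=-51136.67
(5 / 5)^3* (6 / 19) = 0.32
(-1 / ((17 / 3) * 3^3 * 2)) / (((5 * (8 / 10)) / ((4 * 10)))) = -5 / 153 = -0.03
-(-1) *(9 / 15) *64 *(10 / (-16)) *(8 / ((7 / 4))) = -768 / 7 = -109.71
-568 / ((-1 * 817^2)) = 568 / 667489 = 0.00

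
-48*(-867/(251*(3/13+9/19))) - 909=-4903419/7279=-673.64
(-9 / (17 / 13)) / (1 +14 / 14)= -117 / 34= -3.44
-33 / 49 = -0.67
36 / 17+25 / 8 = 713 / 136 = 5.24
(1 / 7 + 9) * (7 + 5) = 768 / 7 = 109.71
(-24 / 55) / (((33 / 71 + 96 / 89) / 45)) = -454968 / 35761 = -12.72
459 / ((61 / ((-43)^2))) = 848691 / 61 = 13912.97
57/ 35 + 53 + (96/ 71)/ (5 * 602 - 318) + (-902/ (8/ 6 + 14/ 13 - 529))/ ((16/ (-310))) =267793720823/ 12489520540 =21.44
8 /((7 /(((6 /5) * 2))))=96 /35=2.74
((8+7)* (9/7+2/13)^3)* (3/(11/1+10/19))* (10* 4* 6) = 153769424400/55010683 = 2795.26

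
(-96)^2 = 9216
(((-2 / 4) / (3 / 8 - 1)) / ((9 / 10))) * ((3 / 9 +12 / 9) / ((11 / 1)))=40 / 297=0.13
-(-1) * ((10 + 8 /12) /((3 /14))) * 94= 42112 /9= 4679.11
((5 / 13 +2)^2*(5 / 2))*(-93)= -446865 / 338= -1322.09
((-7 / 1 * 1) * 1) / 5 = -7 / 5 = -1.40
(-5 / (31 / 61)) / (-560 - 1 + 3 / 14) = 4270 / 243381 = 0.02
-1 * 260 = -260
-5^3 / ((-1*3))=125 / 3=41.67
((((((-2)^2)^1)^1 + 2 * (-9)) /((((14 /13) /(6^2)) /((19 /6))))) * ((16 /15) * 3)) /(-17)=278.96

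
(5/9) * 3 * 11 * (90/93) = 550/31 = 17.74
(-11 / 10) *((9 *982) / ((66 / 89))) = -131097 / 10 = -13109.70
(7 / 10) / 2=7 / 20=0.35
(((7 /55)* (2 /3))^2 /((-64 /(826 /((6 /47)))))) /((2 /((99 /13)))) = -951139 /343200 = -2.77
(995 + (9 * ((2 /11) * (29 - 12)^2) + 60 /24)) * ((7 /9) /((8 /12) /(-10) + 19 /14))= 2641835 /2981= 886.22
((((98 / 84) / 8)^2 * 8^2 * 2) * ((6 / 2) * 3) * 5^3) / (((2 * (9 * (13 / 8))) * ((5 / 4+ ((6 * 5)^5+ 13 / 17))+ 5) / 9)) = 119000 / 3068743743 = 0.00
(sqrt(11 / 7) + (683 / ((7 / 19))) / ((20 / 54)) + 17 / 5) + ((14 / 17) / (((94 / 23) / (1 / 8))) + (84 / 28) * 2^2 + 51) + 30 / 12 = sqrt(77) / 7 + 1135231227 / 223720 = 5075.59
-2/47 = -0.04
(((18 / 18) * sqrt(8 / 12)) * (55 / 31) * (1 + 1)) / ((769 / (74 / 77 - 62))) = -47000 * sqrt(6) / 500619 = -0.23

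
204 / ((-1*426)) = -34 / 71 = -0.48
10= 10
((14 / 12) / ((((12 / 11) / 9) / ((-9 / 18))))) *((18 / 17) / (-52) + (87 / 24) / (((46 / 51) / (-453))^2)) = -263401196435685 / 59857408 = -4400477.82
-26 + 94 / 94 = -25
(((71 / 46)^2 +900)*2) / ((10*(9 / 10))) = 1909441 / 9522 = 200.53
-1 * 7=-7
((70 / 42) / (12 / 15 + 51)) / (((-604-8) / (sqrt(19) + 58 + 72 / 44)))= -4100 / 1307691-25*sqrt(19) / 475524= -0.00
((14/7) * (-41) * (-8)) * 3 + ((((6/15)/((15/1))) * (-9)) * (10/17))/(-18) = 501842/255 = 1968.01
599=599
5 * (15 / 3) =25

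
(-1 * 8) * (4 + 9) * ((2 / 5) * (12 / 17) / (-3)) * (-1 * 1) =-832 / 85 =-9.79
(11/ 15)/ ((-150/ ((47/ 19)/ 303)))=-517/ 12953250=-0.00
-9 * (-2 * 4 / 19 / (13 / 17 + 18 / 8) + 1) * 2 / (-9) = 6702 / 3895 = 1.72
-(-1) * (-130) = -130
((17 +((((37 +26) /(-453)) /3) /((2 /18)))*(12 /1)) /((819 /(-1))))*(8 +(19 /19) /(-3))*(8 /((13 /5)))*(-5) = 8330600 /4823091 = 1.73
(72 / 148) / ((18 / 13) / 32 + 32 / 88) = 41184 / 34447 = 1.20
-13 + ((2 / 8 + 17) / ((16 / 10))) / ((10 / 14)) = 67 / 32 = 2.09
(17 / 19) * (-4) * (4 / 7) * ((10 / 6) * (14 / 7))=-2720 / 399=-6.82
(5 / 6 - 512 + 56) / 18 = -2731 / 108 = -25.29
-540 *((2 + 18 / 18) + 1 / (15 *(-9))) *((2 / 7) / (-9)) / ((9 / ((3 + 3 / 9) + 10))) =76.00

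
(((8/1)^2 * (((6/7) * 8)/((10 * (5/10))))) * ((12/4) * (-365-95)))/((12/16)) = -1130496/7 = -161499.43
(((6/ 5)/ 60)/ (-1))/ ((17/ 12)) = -6/ 425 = -0.01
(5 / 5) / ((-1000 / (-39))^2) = 0.00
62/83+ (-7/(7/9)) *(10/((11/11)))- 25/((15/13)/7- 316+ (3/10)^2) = -21266383148/238482323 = -89.17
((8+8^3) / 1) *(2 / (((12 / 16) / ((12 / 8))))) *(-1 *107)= -222560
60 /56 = 15 /14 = 1.07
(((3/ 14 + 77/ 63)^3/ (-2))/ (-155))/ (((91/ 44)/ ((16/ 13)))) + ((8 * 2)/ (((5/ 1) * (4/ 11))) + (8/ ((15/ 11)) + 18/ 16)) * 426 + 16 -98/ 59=72947889557057869/ 10820568884580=6741.59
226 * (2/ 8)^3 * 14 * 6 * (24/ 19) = 7119/ 19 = 374.68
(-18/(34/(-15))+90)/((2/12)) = 9990/17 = 587.65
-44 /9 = -4.89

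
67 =67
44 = 44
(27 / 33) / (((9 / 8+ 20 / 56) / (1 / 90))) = 28 / 4565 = 0.01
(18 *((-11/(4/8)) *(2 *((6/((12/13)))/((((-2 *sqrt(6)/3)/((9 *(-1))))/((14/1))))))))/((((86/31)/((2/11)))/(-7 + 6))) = 457002 *sqrt(6)/43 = 26033.06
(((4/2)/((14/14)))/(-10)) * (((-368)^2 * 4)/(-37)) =541696/185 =2928.09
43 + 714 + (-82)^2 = 7481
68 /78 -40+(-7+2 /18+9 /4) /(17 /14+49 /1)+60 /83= -525634675 /13653666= -38.50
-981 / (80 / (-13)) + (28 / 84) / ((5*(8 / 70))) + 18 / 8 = 162.25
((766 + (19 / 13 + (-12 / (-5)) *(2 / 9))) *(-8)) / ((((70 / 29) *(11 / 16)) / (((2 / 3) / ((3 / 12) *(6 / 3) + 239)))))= -1111810816 / 107882775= -10.31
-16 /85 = -0.19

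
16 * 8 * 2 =256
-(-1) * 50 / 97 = 50 / 97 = 0.52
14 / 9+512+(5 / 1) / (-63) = 10783 / 21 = 513.48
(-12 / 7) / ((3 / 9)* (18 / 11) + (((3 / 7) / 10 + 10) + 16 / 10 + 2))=-264 / 2185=-0.12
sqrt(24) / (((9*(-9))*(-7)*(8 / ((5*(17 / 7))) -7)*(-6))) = 85*sqrt(6) / 916839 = 0.00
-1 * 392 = -392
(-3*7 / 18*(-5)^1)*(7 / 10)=49 / 12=4.08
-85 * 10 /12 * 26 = -1841.67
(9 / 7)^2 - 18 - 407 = -20744 / 49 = -423.35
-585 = -585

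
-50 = -50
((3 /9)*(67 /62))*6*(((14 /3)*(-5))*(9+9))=-28140 /31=-907.74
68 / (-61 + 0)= -68 / 61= -1.11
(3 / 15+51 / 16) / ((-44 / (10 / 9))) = -271 / 3168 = -0.09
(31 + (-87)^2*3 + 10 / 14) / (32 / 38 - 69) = -3024249 / 9065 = -333.62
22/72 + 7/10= 181/180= 1.01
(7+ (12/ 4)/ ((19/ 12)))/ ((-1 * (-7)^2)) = -169/ 931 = -0.18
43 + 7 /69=43.10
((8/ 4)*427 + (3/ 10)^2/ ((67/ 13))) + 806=1660.02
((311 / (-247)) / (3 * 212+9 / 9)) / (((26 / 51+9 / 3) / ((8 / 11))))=-126888 / 309800491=-0.00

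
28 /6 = 14 /3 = 4.67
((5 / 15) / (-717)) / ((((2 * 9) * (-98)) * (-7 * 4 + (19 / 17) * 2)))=-17 / 1661931432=-0.00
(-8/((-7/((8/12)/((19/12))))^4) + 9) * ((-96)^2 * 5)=129764677063680/312900721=414715.17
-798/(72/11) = -1463/12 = -121.92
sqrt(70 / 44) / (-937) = -sqrt(770) / 20614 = -0.00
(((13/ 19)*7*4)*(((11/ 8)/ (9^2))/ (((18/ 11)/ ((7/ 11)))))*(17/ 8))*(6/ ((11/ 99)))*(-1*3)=-119119/ 2736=-43.54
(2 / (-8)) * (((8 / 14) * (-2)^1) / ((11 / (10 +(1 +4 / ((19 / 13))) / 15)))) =5842 / 21945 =0.27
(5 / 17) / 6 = 5 / 102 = 0.05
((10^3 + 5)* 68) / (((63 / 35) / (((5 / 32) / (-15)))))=-28475 / 72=-395.49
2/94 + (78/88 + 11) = 24625/2068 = 11.91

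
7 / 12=0.58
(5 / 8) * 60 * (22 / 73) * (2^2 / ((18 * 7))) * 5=2750 / 1533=1.79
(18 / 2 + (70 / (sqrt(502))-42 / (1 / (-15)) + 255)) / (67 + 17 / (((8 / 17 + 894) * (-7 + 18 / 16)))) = 12506935 * sqrt(502) / 6009113441 + 319462854 / 23940691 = 13.39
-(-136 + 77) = 59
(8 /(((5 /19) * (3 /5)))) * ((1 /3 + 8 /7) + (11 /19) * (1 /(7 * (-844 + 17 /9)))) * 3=3246352 /14469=224.37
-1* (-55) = 55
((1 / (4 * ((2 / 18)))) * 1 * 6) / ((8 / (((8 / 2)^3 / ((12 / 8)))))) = 72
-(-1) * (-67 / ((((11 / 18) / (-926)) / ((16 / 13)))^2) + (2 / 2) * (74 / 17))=-81008513849590 / 347633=-233028837.45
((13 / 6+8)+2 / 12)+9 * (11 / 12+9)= 1195 / 12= 99.58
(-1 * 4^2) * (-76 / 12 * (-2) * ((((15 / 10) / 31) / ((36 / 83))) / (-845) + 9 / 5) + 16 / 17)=-1522304252 / 4007835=-379.83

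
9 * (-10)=-90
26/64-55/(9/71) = -124843/288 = -433.48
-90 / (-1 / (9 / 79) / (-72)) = -58320 / 79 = -738.23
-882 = -882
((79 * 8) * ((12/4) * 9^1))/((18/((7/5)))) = 6636/5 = 1327.20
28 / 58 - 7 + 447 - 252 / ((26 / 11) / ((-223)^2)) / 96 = -330477579 / 6032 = -54787.40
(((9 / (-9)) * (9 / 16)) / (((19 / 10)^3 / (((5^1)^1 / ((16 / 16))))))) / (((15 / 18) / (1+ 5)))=-20250 / 6859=-2.95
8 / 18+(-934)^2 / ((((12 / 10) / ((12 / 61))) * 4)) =19628254 / 549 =35752.74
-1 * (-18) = 18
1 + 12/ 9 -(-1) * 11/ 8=89/ 24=3.71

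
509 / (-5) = -509 / 5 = -101.80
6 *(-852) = -5112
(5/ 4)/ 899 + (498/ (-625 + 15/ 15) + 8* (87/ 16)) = 3992589/ 93496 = 42.70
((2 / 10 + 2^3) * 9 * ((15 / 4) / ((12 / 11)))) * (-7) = -28413 / 16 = -1775.81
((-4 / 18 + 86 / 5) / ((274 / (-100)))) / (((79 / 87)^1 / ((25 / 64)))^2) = -501971875 / 437768704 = -1.15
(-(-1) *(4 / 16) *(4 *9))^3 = 729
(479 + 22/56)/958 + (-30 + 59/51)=-38773531/1368024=-28.34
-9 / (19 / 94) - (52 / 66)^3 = -30736646 / 682803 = -45.02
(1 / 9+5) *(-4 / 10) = -2.04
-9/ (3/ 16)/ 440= -6/ 55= -0.11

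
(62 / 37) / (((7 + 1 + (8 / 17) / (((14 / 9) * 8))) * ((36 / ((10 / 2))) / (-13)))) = -239785 / 637029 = -0.38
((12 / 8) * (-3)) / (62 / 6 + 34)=-27 / 266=-0.10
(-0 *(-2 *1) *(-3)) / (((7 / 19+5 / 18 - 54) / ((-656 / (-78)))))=0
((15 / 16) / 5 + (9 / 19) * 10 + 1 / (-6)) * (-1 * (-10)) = 21695 / 456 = 47.58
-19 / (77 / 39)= -741 / 77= -9.62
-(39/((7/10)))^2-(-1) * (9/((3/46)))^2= 781056/49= 15939.92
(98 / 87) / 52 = 0.02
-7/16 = -0.44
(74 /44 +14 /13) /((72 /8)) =263 /858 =0.31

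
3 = 3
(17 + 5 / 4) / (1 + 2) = 73 / 12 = 6.08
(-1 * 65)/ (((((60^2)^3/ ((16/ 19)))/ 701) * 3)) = -9113/ 33242400000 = -0.00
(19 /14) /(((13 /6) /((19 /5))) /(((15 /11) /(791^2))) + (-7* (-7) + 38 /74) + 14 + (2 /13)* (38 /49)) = 10939383 /2109287513531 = 0.00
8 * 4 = 32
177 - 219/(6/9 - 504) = 267927/1510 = 177.44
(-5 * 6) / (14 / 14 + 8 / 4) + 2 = -8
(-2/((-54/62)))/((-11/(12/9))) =-248/891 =-0.28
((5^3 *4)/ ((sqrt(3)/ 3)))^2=750000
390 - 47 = 343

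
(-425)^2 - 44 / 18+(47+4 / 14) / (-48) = 182066543 / 1008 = 180621.57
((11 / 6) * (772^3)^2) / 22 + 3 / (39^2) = 8943973737290834945 / 507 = 17640973840810325.34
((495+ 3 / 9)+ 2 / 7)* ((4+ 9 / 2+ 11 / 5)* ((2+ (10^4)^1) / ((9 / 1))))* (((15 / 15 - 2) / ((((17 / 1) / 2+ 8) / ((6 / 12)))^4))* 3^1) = -1856464552 / 124521705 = -14.91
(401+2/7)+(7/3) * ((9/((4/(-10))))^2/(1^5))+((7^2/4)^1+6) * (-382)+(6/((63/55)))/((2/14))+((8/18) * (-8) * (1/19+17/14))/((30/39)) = -128274197/23940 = -5358.15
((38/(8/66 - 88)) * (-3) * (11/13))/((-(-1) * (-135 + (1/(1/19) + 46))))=-20691/1319500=-0.02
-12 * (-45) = 540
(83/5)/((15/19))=1577/75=21.03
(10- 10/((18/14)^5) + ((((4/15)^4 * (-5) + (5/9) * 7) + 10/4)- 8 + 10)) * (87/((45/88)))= 292294120052/110716875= 2640.01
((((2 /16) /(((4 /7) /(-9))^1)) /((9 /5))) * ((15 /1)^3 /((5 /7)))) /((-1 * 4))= 165375 /128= 1291.99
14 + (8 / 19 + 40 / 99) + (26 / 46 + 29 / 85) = 57850262 / 3677355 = 15.73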